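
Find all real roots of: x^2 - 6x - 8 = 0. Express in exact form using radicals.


Using the quadratic formula: x = (-b ± sqrt(b^2 - 4ac)) / (2a)
Here a = 1, b = -6, c = -8
Discriminant = b^2 - 4ac = (-6)^2 - 4(1)(-8) = 36 + 32 = 68
Since discriminant = 68 > 0, there are two real roots.
x = (6 ± 2*sqrt(17)) / 2
Simplifying: x = 3 ± sqrt(17)
Numerically: x ≈ 7.1231 or x ≈ -1.1231

x = 3 + sqrt(17) or x = 3 - sqrt(17)


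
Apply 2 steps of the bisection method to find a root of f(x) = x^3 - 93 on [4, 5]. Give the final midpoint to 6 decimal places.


f(x) = x^3 - 93
f(4) = -29 < 0
f(5) = 32 > 0

Step 1: midpoint = (4.000000 + 5.000000)/2 = 4.500000
  f(4.500000) = -1.875000
  f(mid) < 0, so root is in [4.500000, 5.000000]

Step 2: midpoint = (4.500000 + 5.000000)/2 = 4.750000
  f(4.750000) = 14.171875
  f(mid) > 0, so root is in [4.500000, 4.750000]

midpoint = 4.750000


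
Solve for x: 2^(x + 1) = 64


Express both sides with the same base.
64 = 2^6
Since the bases match, equate exponents: x + 1 = 6
So x = 6 - (1) = 5

x = 5


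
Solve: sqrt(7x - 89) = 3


Square both sides: 7x - 89 = 3^2 = 9
7x = 9 + 89 = 98
x = 14
Check: sqrt(7*14 - 89) = sqrt(9) = 3 ✓

x = 14


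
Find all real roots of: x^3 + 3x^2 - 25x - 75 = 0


Let p(x) = x^3 + 3x^2 - 25x - 75. By the rational root theorem (leading coefficient 1), any rational root is an integer divisor of 75: try ±1, ±2, ... in turn.
Test x = 1: value = -96 ≠ 0.
Test x = -1: value = -48 ≠ 0.
Test x = 3: value = -96 ≠ 0.
Test x = -3: value = 0 ✓, so (x + 3) is a factor.
Synthetic division by (x + 3): bring down 1; 1(-3) + 3 = 0; 0(-3) - 25 = -25; (-25)(-3) - 75 = 0 → quotient x^2 - 25, remainder 0.
Solve the quadratic x^2 - 25 = 0: discriminant = 0^2 - 4(1)(-25) = 0 + 100 = 100.
sqrt(100) = 10, so x = (0 ± 10)/2: x = 5 or x = -5.

x = -5, x = -3, x = 5


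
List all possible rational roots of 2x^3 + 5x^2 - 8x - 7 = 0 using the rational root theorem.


Rational root theorem: possible roots are ±p/q where:
  p divides the constant term (-7): p ∈ {1, 7}
  q divides the leading coefficient (2): q ∈ {1, 2}

All possible rational roots: -7, -7/2, -1, -1/2, 1/2, 1, 7/2, 7

-7, -7/2, -1, -1/2, 1/2, 1, 7/2, 7


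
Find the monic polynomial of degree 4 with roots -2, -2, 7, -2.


A monic polynomial with roots -2, -2, 7, -2 is:
p(x) = (x + 2)(x + 2)(x - 7)(x + 2)
After multiplying by (x + 2): x + 2
After multiplying by (x + 2): x^2 + 4x + 4
After multiplying by (x - 7): x^3 - 3x^2 - 24x - 28
After multiplying by (x + 2): x^4 - x^3 - 30x^2 - 76x - 56

x^4 - x^3 - 30x^2 - 76x - 56


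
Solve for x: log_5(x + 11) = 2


Convert to exponential form: x + 11 = 5^2 = 25
x = 25 - 11 = 14
Check: log_5(14 + 11) = log_5(25) = log_5(25) = 2 ✓

x = 14


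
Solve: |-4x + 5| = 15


An absolute value equation |expr| = 15 gives two cases:
Case 1: -4x + 5 = 15
  -4x = 10, so x = -5/2
Case 2: -4x + 5 = -15
  -4x = -20, so x = 5

x = -5/2, x = 5


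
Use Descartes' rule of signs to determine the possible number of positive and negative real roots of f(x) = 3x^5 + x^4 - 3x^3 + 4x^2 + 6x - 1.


Descartes' rule of signs:

For positive roots, count sign changes in f(x) = 3x^5 + x^4 - 3x^3 + 4x^2 + 6x - 1:
Signs of coefficients: +, +, -, +, +, -
Number of sign changes: 3
Possible positive real roots: 3, 1

For negative roots, examine f(-x) = -3x^5 + x^4 + 3x^3 + 4x^2 - 6x - 1:
Signs of coefficients: -, +, +, +, -, -
Number of sign changes: 2
Possible negative real roots: 2, 0

Positive roots: 3 or 1; Negative roots: 2 or 0


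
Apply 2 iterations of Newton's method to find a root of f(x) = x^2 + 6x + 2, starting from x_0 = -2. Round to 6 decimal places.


Newton's method: x_(n+1) = x_n - f(x_n)/f'(x_n)
f(x) = x^2 + 6x + 2
f'(x) = 2x + 6

Iteration 1:
  f(-2.000000) = -6.000000
  f'(-2.000000) = 2.000000
  x_1 = -2.000000 - (-6.000000)/(2.000000) = 1.000000

Iteration 2:
  f(1.000000) = 9.000000
  f'(1.000000) = 8.000000
  x_2 = 1.000000 - (9.000000)/(8.000000) = -0.125000

x_2 = -0.125000


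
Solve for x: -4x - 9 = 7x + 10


Starting with: -4x - 9 = 7x + 10
Move all x terms to left: (-4 - 7)x = 10 + 9
Simplify: -11x = 19
Divide both sides by -11: x = -19/11

x = -19/11


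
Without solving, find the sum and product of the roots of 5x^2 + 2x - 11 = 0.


By Vieta's formulas for ax^2 + bx + c = 0:
  Sum of roots = -b/a
  Product of roots = c/a

Here a = 5, b = 2, c = -11
Sum = -(2)/5 = -2/5
Product = -11/5 = -11/5

Sum = -2/5, Product = -11/5


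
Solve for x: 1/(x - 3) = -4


Multiply both sides by (x - 3): 1 = -4(x - 3)
Distribute: 1 = -4x + 12
-4x = 1 - 12 = -11
x = 11/4

x = 11/4


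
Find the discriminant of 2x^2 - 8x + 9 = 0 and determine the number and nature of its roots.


For ax^2 + bx + c = 0, discriminant D = b^2 - 4ac
Here a = 2, b = -8, c = 9
D = (-8)^2 - 4(2)(9) = 64 - 72 = -8

D = -8 < 0
The equation has no real roots (2 complex conjugate roots).

Discriminant = -8, no real roots (2 complex conjugate roots)


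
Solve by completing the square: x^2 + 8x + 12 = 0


Start: x^2 + 8x + 12 = 0
Move constant: x^2 + 8x = -12
Half of 8 is 4, squared is 16
Add 16 to both sides: x^2 + 8x + 16 = 4
(x + 4)^2 = 4
x + 4 = ±2
x = -4 + 2 = -2 or x = -4 - 2 = -6

x = -6, x = -2


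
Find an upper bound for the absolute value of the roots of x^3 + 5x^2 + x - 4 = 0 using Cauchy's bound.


Cauchy's bound: all roots r satisfy |r| <= 1 + max(|a_i/a_n|) for i = 0,...,n-1
where a_n is the leading coefficient.

Coefficients: [1, 5, 1, -4]
Leading coefficient a_n = 1
Ratios |a_i/a_n|: 5, 1, 4
Maximum ratio: 5
Cauchy's bound: |r| <= 1 + 5 = 6

Upper bound = 6


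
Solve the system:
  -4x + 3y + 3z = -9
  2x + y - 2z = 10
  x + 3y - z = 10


Using Cramer's rule. Expand each determinant along the first row.
D  = (-4)*[1*(-1) - (-2)*3] - 3*[2*(-1) - (-2)*1] + 3*[2*3 - 1*1]
  = (-4)*(5) - 3*(0) + 3*(5) = -5
Dx = (-9)*[1*(-1) - (-2)*3] - 3*[10*(-1) - (-2)*10] + 3*[10*3 - 1*10]
  = (-9)*(5) - 3*(10) + 3*(20) = -15
Dy = (-4)*[10*(-1) - (-2)*10] - (-9)*[2*(-1) - (-2)*1] + 3*[2*10 - 10*1]
  = (-4)*(10) - (-9)*(0) + 3*(10) = -10
Dz = (-4)*[1*10 - 10*3] - 3*[2*10 - 10*1] + (-9)*[2*3 - 1*1]
  = (-4)*(-20) - 3*(10) + (-9)*(5) = 5
x = Dx/D = -15/-5 = 3, y = Dy/D = -10/-5 = 2, z = Dz/D = 5/-5 = -1
Check eq1: (-4)(3) + (3)(2) + (3)(-1) = -9 = -9 ✓
Check eq2: (2)(3) + (1)(2) + (-2)(-1) = 10 = 10 ✓
Check eq3: (1)(3) + (3)(2) + (-1)(-1) = 10 = 10 ✓

x = 3, y = 2, z = -1


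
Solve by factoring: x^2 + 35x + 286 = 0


We need two numbers that multiply to 286 and add to 35.
Those numbers are 13 and 22 (since 13 * 22 = 286 and 13 + 22 = 35).
So x^2 + 35x + 286 = (x + 13)(x + 22) = 0
Setting each factor to zero: x = -13 or x = -22

x = -22, x = -13


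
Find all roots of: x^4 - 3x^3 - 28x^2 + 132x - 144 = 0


Let p(x) = x^4 - 3x^3 - 28x^2 + 132x - 144. By the rational root theorem (leading coefficient 1), any rational root is an integer divisor of 144: try ±1, ±2, ... in turn.
Test x = 1: value = -42 ≠ 0.
Test x = -1: value = -300 ≠ 0.
Test x = 2: value = 0 ✓, so (x - 2) is a factor.
Synthetic division by (x - 2): bring down 1; 1(2) - 3 = -1; (-1)(2) - 28 = -30; (-30)(2) + 132 = 72; 72(2) - 144 = 0 → quotient x^3 - x^2 - 30x + 72, remainder 0.
Continue with the quotient x^3 - x^2 - 30x + 72 (candidates must divide 72; re-test x = 2 first in case it repeats).
Test x = 2: value = 16 ≠ 0.
Test x = -2: value = 120 ≠ 0.
Test x = 3: value = 0 ✓, so (x - 3) is a factor.
Synthetic division by (x - 3): bring down 1; 1(3) - 1 = 2; 2(3) - 30 = -24; (-24)(3) + 72 = 0 → quotient x^2 + 2x - 24, remainder 0.
Solve the quadratic x^2 + 2x - 24 = 0: discriminant = 2^2 - 4(1)(-24) = 4 + 96 = 100.
sqrt(100) = 10, so x = (-2 ± 10)/2: x = 4 or x = -6.
Collecting all roots found:

x = -6, x = 2, x = 3, x = 4


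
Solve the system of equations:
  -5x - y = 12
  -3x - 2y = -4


Using Cramer's rule:
Determinant D = (-5)(-2) - (-3)(-1) = 10 - 3 = 7
Dx = (12)(-2) - (-4)(-1) = -24 - 4 = -28
Dy = (-5)(-4) - (-3)(12) = 20 + 36 = 56
x = Dx/D = -28/7 = -4
y = Dy/D = 56/7 = 8

x = -4, y = 8


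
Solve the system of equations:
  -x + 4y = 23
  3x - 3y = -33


Using Cramer's rule:
Determinant D = (-1)(-3) - (3)(4) = 3 - 12 = -9
Dx = (23)(-3) - (-33)(4) = -69 + 132 = 63
Dy = (-1)(-33) - (3)(23) = 33 - 69 = -36
x = Dx/D = 63/-9 = -7
y = Dy/D = -36/-9 = 4

x = -7, y = 4


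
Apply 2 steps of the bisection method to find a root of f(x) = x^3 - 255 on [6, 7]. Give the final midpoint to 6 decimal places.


f(x) = x^3 - 255
f(6) = -39 < 0
f(7) = 88 > 0

Step 1: midpoint = (6.000000 + 7.000000)/2 = 6.500000
  f(6.500000) = 19.625000
  f(mid) > 0, so root is in [6.000000, 6.500000]

Step 2: midpoint = (6.000000 + 6.500000)/2 = 6.250000
  f(6.250000) = -10.859375
  f(mid) < 0, so root is in [6.250000, 6.500000]

midpoint = 6.250000


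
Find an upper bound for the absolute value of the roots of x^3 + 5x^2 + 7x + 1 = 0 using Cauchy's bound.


Cauchy's bound: all roots r satisfy |r| <= 1 + max(|a_i/a_n|) for i = 0,...,n-1
where a_n is the leading coefficient.

Coefficients: [1, 5, 7, 1]
Leading coefficient a_n = 1
Ratios |a_i/a_n|: 5, 7, 1
Maximum ratio: 7
Cauchy's bound: |r| <= 1 + 7 = 8

Upper bound = 8


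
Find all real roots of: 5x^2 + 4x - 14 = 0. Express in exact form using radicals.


Using the quadratic formula: x = (-b ± sqrt(b^2 - 4ac)) / (2a)
Here a = 5, b = 4, c = -14
Discriminant = b^2 - 4ac = 4^2 - 4(5)(-14) = 16 + 280 = 296
Since discriminant = 296 > 0, there are two real roots.
x = (-4 ± 2*sqrt(74)) / 10
Simplifying: x = (-2 ± sqrt(74)) / 5
Numerically: x ≈ 1.3205 or x ≈ -2.1205

x = (-2 + sqrt(74)) / 5 or x = (-2 - sqrt(74)) / 5


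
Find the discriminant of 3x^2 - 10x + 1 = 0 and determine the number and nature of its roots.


For ax^2 + bx + c = 0, discriminant D = b^2 - 4ac
Here a = 3, b = -10, c = 1
D = (-10)^2 - 4(3)(1) = 100 - 12 = 88

D = 88 > 0 but not a perfect square
The equation has 2 distinct real irrational roots.

Discriminant = 88, 2 distinct real irrational roots


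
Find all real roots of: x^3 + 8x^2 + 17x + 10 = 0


Let p(x) = x^3 + 8x^2 + 17x + 10. By the rational root theorem (leading coefficient 1), any rational root is an integer divisor of 10: try ±1, ±2, ... in turn.
Test x = 1: value = 36 ≠ 0.
Test x = -1: value = 0 ✓, so (x + 1) is a factor.
Synthetic division by (x + 1): bring down 1; 1(-1) + 8 = 7; 7(-1) + 17 = 10; 10(-1) + 10 = 0 → quotient x^2 + 7x + 10, remainder 0.
Solve the quadratic x^2 + 7x + 10 = 0: discriminant = 7^2 - 4(1)(10) = 49 - 40 = 9.
sqrt(9) = 3, so x = (-7 ± 3)/2: x = -2 or x = -5.

x = -5, x = -2, x = -1


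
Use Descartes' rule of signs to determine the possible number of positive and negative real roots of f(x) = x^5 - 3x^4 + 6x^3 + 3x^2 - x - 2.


Descartes' rule of signs:

For positive roots, count sign changes in f(x) = x^5 - 3x^4 + 6x^3 + 3x^2 - x - 2:
Signs of coefficients: +, -, +, +, -, -
Number of sign changes: 3
Possible positive real roots: 3, 1

For negative roots, examine f(-x) = -x^5 - 3x^4 - 6x^3 + 3x^2 + x - 2:
Signs of coefficients: -, -, -, +, +, -
Number of sign changes: 2
Possible negative real roots: 2, 0

Positive roots: 3 or 1; Negative roots: 2 or 0


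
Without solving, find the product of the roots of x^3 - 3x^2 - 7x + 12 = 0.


By Vieta's formulas for x^3 + bx^2 + cx + d = 0:
  r1 + r2 + r3 = -b/a = 3
  r1*r2 + r1*r3 + r2*r3 = c/a = -7
  r1*r2*r3 = -d/a = -12


Product = -12


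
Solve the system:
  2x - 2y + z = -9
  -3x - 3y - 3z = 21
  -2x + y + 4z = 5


Using Cramer's rule. Expand each determinant along the first row.
D  = 2*[(-3)*4 - (-3)*1] - (-2)*[(-3)*4 - (-3)*(-2)] + 1*[(-3)*1 - (-3)*(-2)]
  = 2*(-9) - (-2)*(-18) + 1*(-9) = -63
Dx = (-9)*[(-3)*4 - (-3)*1] - (-2)*[21*4 - (-3)*5] + 1*[21*1 - (-3)*5]
  = (-9)*(-9) - (-2)*(99) + 1*(36) = 315
Dy = 2*[21*4 - (-3)*5] - (-9)*[(-3)*4 - (-3)*(-2)] + 1*[(-3)*5 - 21*(-2)]
  = 2*(99) - (-9)*(-18) + 1*(27) = 63
Dz = 2*[(-3)*5 - 21*1] - (-2)*[(-3)*5 - 21*(-2)] + (-9)*[(-3)*1 - (-3)*(-2)]
  = 2*(-36) - (-2)*(27) + (-9)*(-9) = 63
x = Dx/D = 315/-63 = -5, y = Dy/D = 63/-63 = -1, z = Dz/D = 63/-63 = -1
Check eq1: (2)(-5) + (-2)(-1) + (1)(-1) = -9 = -9 ✓
Check eq2: (-3)(-5) + (-3)(-1) + (-3)(-1) = 21 = 21 ✓
Check eq3: (-2)(-5) + (1)(-1) + (4)(-1) = 5 = 5 ✓

x = -5, y = -1, z = -1


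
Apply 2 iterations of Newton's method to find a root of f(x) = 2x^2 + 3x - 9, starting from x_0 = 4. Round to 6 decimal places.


Newton's method: x_(n+1) = x_n - f(x_n)/f'(x_n)
f(x) = 2x^2 + 3x - 9
f'(x) = 4x + 3

Iteration 1:
  f(4.000000) = 35.000000
  f'(4.000000) = 19.000000
  x_1 = 4.000000 - (35.000000)/(19.000000) = 2.157895

Iteration 2:
  f(2.157895) = 6.786704
  f'(2.157895) = 11.631579
  x_2 = 2.157895 - (6.786704)/(11.631579) = 1.574422

x_2 = 1.574422


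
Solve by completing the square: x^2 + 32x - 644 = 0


Start: x^2 + 32x - 644 = 0
Move constant: x^2 + 32x = 644
Half of 32 is 16, squared is 256
Add 256 to both sides: x^2 + 32x + 256 = 900
(x + 16)^2 = 900
x + 16 = ±30
x = -16 + 30 = 14 or x = -16 - 30 = -46

x = -46, x = 14


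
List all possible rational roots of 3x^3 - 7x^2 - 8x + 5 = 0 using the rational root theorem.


Rational root theorem: possible roots are ±p/q where:
  p divides the constant term (5): p ∈ {1, 5}
  q divides the leading coefficient (3): q ∈ {1, 3}

All possible rational roots: -5, -5/3, -1, -1/3, 1/3, 1, 5/3, 5

-5, -5/3, -1, -1/3, 1/3, 1, 5/3, 5


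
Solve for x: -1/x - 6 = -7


Subtract -6 from both sides: -1/x = -1
Multiply both sides by x: -1 = -1 * x
Divide by -1: x = 1

x = 1


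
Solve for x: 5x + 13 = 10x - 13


Starting with: 5x + 13 = 10x - 13
Move all x terms to left: (5 - 10)x = -13 - 13
Simplify: -5x = -26
Divide both sides by -5: x = 26/5

x = 26/5


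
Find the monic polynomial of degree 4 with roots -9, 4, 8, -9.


A monic polynomial with roots -9, 4, 8, -9 is:
p(x) = (x + 9)(x - 4)(x - 8)(x + 9)
After multiplying by (x + 9): x + 9
After multiplying by (x - 4): x^2 + 5x - 36
After multiplying by (x - 8): x^3 - 3x^2 - 76x + 288
After multiplying by (x + 9): x^4 + 6x^3 - 103x^2 - 396x + 2592

x^4 + 6x^3 - 103x^2 - 396x + 2592


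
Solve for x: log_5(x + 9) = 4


Convert to exponential form: x + 9 = 5^4 = 625
x = 625 - 9 = 616
Check: log_5(616 + 9) = log_5(625) = log_5(625) = 4 ✓

x = 616


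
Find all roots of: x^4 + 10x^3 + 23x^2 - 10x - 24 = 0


Let p(x) = x^4 + 10x^3 + 23x^2 - 10x - 24. By the rational root theorem (leading coefficient 1), any rational root is an integer divisor of 24: try ±1, ±2, ... in turn.
Test x = 1: value = 0 ✓, so (x - 1) is a factor.
Synthetic division by (x - 1): bring down 1; 1(1) + 10 = 11; 11(1) + 23 = 34; 34(1) - 10 = 24; 24(1) - 24 = 0 → quotient x^3 + 11x^2 + 34x + 24, remainder 0.
Continue with the quotient x^3 + 11x^2 + 34x + 24 (candidates must divide 24; re-test x = 1 first in case it repeats).
Test x = 1: value = 70 ≠ 0.
Test x = -1: value = 0 ✓, so (x + 1) is a factor.
Synthetic division by (x + 1): bring down 1; 1(-1) + 11 = 10; 10(-1) + 34 = 24; 24(-1) + 24 = 0 → quotient x^2 + 10x + 24, remainder 0.
Solve the quadratic x^2 + 10x + 24 = 0: discriminant = 10^2 - 4(1)(24) = 100 - 96 = 4.
sqrt(4) = 2, so x = (-10 ± 2)/2: x = -4 or x = -6.
Collecting all roots found:

x = -6, x = -4, x = -1, x = 1


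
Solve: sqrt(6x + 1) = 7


Square both sides: 6x + 1 = 7^2 = 49
6x = 49 - 1 = 48
x = 8
Check: sqrt(6*8 + 1) = sqrt(49) = 7 ✓

x = 8


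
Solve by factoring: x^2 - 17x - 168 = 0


We need two numbers that multiply to -168 and add to -17.
Those numbers are -24 and 7 (since (-24) * 7 = -168 and (-24) + 7 = -17).
So x^2 - 17x - 168 = (x - 24)(x + 7) = 0
Setting each factor to zero: x = 24 or x = -7

x = -7, x = 24


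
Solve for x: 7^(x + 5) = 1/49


Express both sides with the same base.
1/49 = 7^(-2)
Since the bases match, equate exponents: x + 5 = -2
So x = -2 - (5) = -7

x = -7


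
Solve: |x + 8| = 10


An absolute value equation |expr| = 10 gives two cases:
Case 1: x + 8 = 10
  x = 2, so x = 2
Case 2: x + 8 = -10
  x = -18, so x = -18

x = -18, x = 2


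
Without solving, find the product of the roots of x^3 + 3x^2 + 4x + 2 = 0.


By Vieta's formulas for x^3 + bx^2 + cx + d = 0:
  r1 + r2 + r3 = -b/a = -3
  r1*r2 + r1*r3 + r2*r3 = c/a = 4
  r1*r2*r3 = -d/a = -2


Product = -2


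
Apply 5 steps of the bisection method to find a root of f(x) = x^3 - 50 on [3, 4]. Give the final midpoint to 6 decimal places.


f(x) = x^3 - 50
f(3) = -23 < 0
f(4) = 14 > 0

Step 1: midpoint = (3.000000 + 4.000000)/2 = 3.500000
  f(3.500000) = -7.125000
  f(mid) < 0, so root is in [3.500000, 4.000000]

Step 2: midpoint = (3.500000 + 4.000000)/2 = 3.750000
  f(3.750000) = 2.734375
  f(mid) > 0, so root is in [3.500000, 3.750000]

Step 3: midpoint = (3.500000 + 3.750000)/2 = 3.625000
  f(3.625000) = -2.365234
  f(mid) < 0, so root is in [3.625000, 3.750000]

Step 4: midpoint = (3.625000 + 3.750000)/2 = 3.687500
  f(3.687500) = 0.141357
  f(mid) > 0, so root is in [3.625000, 3.687500]

Step 5: midpoint = (3.625000 + 3.687500)/2 = 3.656250
  f(3.656250) = -1.122650
  f(mid) < 0, so root is in [3.656250, 3.687500]

midpoint = 3.656250


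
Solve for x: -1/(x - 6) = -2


Multiply both sides by (x - 6): -1 = -2(x - 6)
Distribute: -1 = -2x + 12
-2x = -1 - 12 = -13
x = 13/2

x = 13/2


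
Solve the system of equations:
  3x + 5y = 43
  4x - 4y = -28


Using Cramer's rule:
Determinant D = (3)(-4) - (4)(5) = -12 - 20 = -32
Dx = (43)(-4) - (-28)(5) = -172 + 140 = -32
Dy = (3)(-28) - (4)(43) = -84 - 172 = -256
x = Dx/D = -32/-32 = 1
y = Dy/D = -256/-32 = 8

x = 1, y = 8


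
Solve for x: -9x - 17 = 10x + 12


Starting with: -9x - 17 = 10x + 12
Move all x terms to left: (-9 - 10)x = 12 + 17
Simplify: -19x = 29
Divide both sides by -19: x = -29/19

x = -29/19


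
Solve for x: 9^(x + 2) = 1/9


Express both sides with the same base.
1/9 = 9^(-1)
Since the bases match, equate exponents: x + 2 = -1
So x = -1 - (2) = -3

x = -3


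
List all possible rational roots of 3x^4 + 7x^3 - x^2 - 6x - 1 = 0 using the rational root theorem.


Rational root theorem: possible roots are ±p/q where:
  p divides the constant term (-1): p ∈ {1}
  q divides the leading coefficient (3): q ∈ {1, 3}

All possible rational roots: -1, -1/3, 1/3, 1

-1, -1/3, 1/3, 1


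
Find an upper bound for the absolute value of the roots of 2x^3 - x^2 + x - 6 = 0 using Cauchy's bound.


Cauchy's bound: all roots r satisfy |r| <= 1 + max(|a_i/a_n|) for i = 0,...,n-1
where a_n is the leading coefficient.

Coefficients: [2, -1, 1, -6]
Leading coefficient a_n = 2
Ratios |a_i/a_n|: 1/2, 1/2, 3
Maximum ratio: 3
Cauchy's bound: |r| <= 1 + 3 = 4

Upper bound = 4


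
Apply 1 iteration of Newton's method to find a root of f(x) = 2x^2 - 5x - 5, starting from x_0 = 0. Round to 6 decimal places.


Newton's method: x_(n+1) = x_n - f(x_n)/f'(x_n)
f(x) = 2x^2 - 5x - 5
f'(x) = 4x - 5

Iteration 1:
  f(0.000000) = -5.000000
  f'(0.000000) = -5.000000
  x_1 = 0.000000 - (-5.000000)/(-5.000000) = -1.000000

x_1 = -1.000000


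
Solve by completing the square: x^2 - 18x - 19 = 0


Start: x^2 - 18x - 19 = 0
Move constant: x^2 - 18x = 19
Half of -18 is -9, squared is 81
Add 81 to both sides: x^2 - 18x + 81 = 100
(x - 9)^2 = 100
x - 9 = ±10
x = 9 + 10 = 19 or x = 9 - 10 = -1

x = -1, x = 19


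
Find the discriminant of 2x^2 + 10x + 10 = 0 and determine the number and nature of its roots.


For ax^2 + bx + c = 0, discriminant D = b^2 - 4ac
Here a = 2, b = 10, c = 10
D = (10)^2 - 4(2)(10) = 100 - 80 = 20

D = 20 > 0 but not a perfect square
The equation has 2 distinct real irrational roots.

Discriminant = 20, 2 distinct real irrational roots


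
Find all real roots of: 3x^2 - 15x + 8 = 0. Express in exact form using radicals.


Using the quadratic formula: x = (-b ± sqrt(b^2 - 4ac)) / (2a)
Here a = 3, b = -15, c = 8
Discriminant = b^2 - 4ac = (-15)^2 - 4(3)(8) = 225 - 96 = 129
Since discriminant = 129 > 0, there are two real roots.
x = (15 ± sqrt(129)) / 6
Numerically: x ≈ 4.3930 or x ≈ 0.6070

x = (15 + sqrt(129)) / 6 or x = (15 - sqrt(129)) / 6


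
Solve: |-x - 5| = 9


An absolute value equation |expr| = 9 gives two cases:
Case 1: -x - 5 = 9
  -x = 14, so x = -14
Case 2: -x - 5 = -9
  -x = -4, so x = 4

x = -14, x = 4


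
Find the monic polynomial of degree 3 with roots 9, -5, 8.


A monic polynomial with roots 9, -5, 8 is:
p(x) = (x - 9)(x + 5)(x - 8)
After multiplying by (x - 9): x - 9
After multiplying by (x + 5): x^2 - 4x - 45
After multiplying by (x - 8): x^3 - 12x^2 - 13x + 360

x^3 - 12x^2 - 13x + 360


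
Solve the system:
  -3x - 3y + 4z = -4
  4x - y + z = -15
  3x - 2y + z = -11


Using Cramer's rule. Expand each determinant along the first row.
D  = (-3)*[(-1)*1 - 1*(-2)] - (-3)*[4*1 - 1*3] + 4*[4*(-2) - (-1)*3]
  = (-3)*(1) - (-3)*(1) + 4*(-5) = -20
Dx = (-4)*[(-1)*1 - 1*(-2)] - (-3)*[(-15)*1 - 1*(-11)] + 4*[(-15)*(-2) - (-1)*(-11)]
  = (-4)*(1) - (-3)*(-4) + 4*(19) = 60
Dy = (-3)*[(-15)*1 - 1*(-11)] - (-4)*[4*1 - 1*3] + 4*[4*(-11) - (-15)*3]
  = (-3)*(-4) - (-4)*(1) + 4*(1) = 20
Dz = (-3)*[(-1)*(-11) - (-15)*(-2)] - (-3)*[4*(-11) - (-15)*3] + (-4)*[4*(-2) - (-1)*3]
  = (-3)*(-19) - (-3)*(1) + (-4)*(-5) = 80
x = Dx/D = 60/-20 = -3, y = Dy/D = 20/-20 = -1, z = Dz/D = 80/-20 = -4
Check eq1: (-3)(-3) + (-3)(-1) + (4)(-4) = -4 = -4 ✓
Check eq2: (4)(-3) + (-1)(-1) + (1)(-4) = -15 = -15 ✓
Check eq3: (3)(-3) + (-2)(-1) + (1)(-4) = -11 = -11 ✓

x = -3, y = -1, z = -4


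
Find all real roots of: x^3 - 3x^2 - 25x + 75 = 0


Let p(x) = x^3 - 3x^2 - 25x + 75. By the rational root theorem (leading coefficient 1), any rational root is an integer divisor of 75: try ±1, ±2, ... in turn.
Test x = 1: value = 48 ≠ 0.
Test x = -1: value = 96 ≠ 0.
Test x = 3: value = 0 ✓, so (x - 3) is a factor.
Synthetic division by (x - 3): bring down 1; 1(3) - 3 = 0; 0(3) - 25 = -25; (-25)(3) + 75 = 0 → quotient x^2 - 25, remainder 0.
Solve the quadratic x^2 - 25 = 0: discriminant = 0^2 - 4(1)(-25) = 0 + 100 = 100.
sqrt(100) = 10, so x = (0 ± 10)/2: x = 5 or x = -5.

x = -5, x = 3, x = 5


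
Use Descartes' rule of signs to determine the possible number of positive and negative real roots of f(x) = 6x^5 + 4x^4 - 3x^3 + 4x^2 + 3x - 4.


Descartes' rule of signs:

For positive roots, count sign changes in f(x) = 6x^5 + 4x^4 - 3x^3 + 4x^2 + 3x - 4:
Signs of coefficients: +, +, -, +, +, -
Number of sign changes: 3
Possible positive real roots: 3, 1

For negative roots, examine f(-x) = -6x^5 + 4x^4 + 3x^3 + 4x^2 - 3x - 4:
Signs of coefficients: -, +, +, +, -, -
Number of sign changes: 2
Possible negative real roots: 2, 0

Positive roots: 3 or 1; Negative roots: 2 or 0


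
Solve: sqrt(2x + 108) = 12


Square both sides: 2x + 108 = 12^2 = 144
2x = 144 - 108 = 36
x = 18
Check: sqrt(2*18 + 108) = sqrt(144) = 12 ✓

x = 18


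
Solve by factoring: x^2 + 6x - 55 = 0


We need two numbers that multiply to -55 and add to 6.
Those numbers are 11 and -5 (since 11 * (-5) = -55 and 11 + (-5) = 6).
So x^2 + 6x - 55 = (x + 11)(x - 5) = 0
Setting each factor to zero: x = -11 or x = 5

x = -11, x = 5


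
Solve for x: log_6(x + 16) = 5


Convert to exponential form: x + 16 = 6^5 = 7776
x = 7776 - 16 = 7760
Check: log_6(7760 + 16) = log_6(7776) = log_6(7776) = 5 ✓

x = 7760


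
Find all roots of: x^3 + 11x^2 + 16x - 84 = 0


Let p(x) = x^3 + 11x^2 + 16x - 84. By the rational root theorem (leading coefficient 1), any rational root is an integer divisor of 84: try ±1, ±2, ... in turn.
Test x = 1: value = -56 ≠ 0.
Test x = -1: value = -90 ≠ 0.
Test x = 2: value = 0 ✓, so (x - 2) is a factor.
Synthetic division by (x - 2): bring down 1; 1(2) + 11 = 13; 13(2) + 16 = 42; 42(2) - 84 = 0 → quotient x^2 + 13x + 42, remainder 0.
Solve the quadratic x^2 + 13x + 42 = 0: discriminant = 13^2 - 4(1)(42) = 169 - 168 = 1.
sqrt(1) = 1, so x = (-13 ± 1)/2: x = -6 or x = -7.
Collecting all roots found:

x = -7, x = -6, x = 2


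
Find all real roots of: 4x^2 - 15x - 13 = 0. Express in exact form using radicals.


Using the quadratic formula: x = (-b ± sqrt(b^2 - 4ac)) / (2a)
Here a = 4, b = -15, c = -13
Discriminant = b^2 - 4ac = (-15)^2 - 4(4)(-13) = 225 + 208 = 433
Since discriminant = 433 > 0, there are two real roots.
x = (15 ± sqrt(433)) / 8
Numerically: x ≈ 4.4761 or x ≈ -0.7261

x = (15 + sqrt(433)) / 8 or x = (15 - sqrt(433)) / 8


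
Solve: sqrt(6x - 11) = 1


Square both sides: 6x - 11 = 1^2 = 1
6x = 1 + 11 = 12
x = 2
Check: sqrt(6*2 - 11) = sqrt(1) = 1 ✓

x = 2


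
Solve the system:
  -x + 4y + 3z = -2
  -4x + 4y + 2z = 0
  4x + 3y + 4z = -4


Using Cramer's rule. Expand each determinant along the first row.
D  = (-1)*[4*4 - 2*3] - 4*[(-4)*4 - 2*4] + 3*[(-4)*3 - 4*4]
  = (-1)*(10) - 4*(-24) + 3*(-28) = 2
Dx = (-2)*[4*4 - 2*3] - 4*[0*4 - 2*(-4)] + 3*[0*3 - 4*(-4)]
  = (-2)*(10) - 4*(8) + 3*(16) = -4
Dy = (-1)*[0*4 - 2*(-4)] - (-2)*[(-4)*4 - 2*4] + 3*[(-4)*(-4) - 0*4]
  = (-1)*(8) - (-2)*(-24) + 3*(16) = -8
Dz = (-1)*[4*(-4) - 0*3] - 4*[(-4)*(-4) - 0*4] + (-2)*[(-4)*3 - 4*4]
  = (-1)*(-16) - 4*(16) + (-2)*(-28) = 8
x = Dx/D = -4/2 = -2, y = Dy/D = -8/2 = -4, z = Dz/D = 8/2 = 4
Check eq1: (-1)(-2) + (4)(-4) + (3)(4) = -2 = -2 ✓
Check eq2: (-4)(-2) + (4)(-4) + (2)(4) = 0 = 0 ✓
Check eq3: (4)(-2) + (3)(-4) + (4)(4) = -4 = -4 ✓

x = -2, y = -4, z = 4


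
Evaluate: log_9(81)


We need the exponent such that 9^? = 81
9^2 = 81
Therefore log_9(81) = 2

2


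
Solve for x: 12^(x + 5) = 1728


Express both sides with the same base.
1728 = 12^3
Since the bases match, equate exponents: x + 5 = 3
So x = 3 - (5) = -2

x = -2


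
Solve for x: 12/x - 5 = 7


Subtract -5 from both sides: 12/x = 12
Multiply both sides by x: 12 = 12 * x
Divide by 12: x = 1

x = 1


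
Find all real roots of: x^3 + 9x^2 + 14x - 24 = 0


Let p(x) = x^3 + 9x^2 + 14x - 24. By the rational root theorem (leading coefficient 1), any rational root is an integer divisor of 24: try ±1, ±2, ... in turn.
Test x = 1: value = 0 ✓, so (x - 1) is a factor.
Synthetic division by (x - 1): bring down 1; 1(1) + 9 = 10; 10(1) + 14 = 24; 24(1) - 24 = 0 → quotient x^2 + 10x + 24, remainder 0.
Solve the quadratic x^2 + 10x + 24 = 0: discriminant = 10^2 - 4(1)(24) = 100 - 96 = 4.
sqrt(4) = 2, so x = (-10 ± 2)/2: x = -4 or x = -6.

x = -6, x = -4, x = 1


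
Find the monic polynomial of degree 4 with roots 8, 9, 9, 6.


A monic polynomial with roots 8, 9, 9, 6 is:
p(x) = (x - 8)(x - 9)(x - 9)(x - 6)
After multiplying by (x - 8): x - 8
After multiplying by (x - 9): x^2 - 17x + 72
After multiplying by (x - 9): x^3 - 26x^2 + 225x - 648
After multiplying by (x - 6): x^4 - 32x^3 + 381x^2 - 1998x + 3888

x^4 - 32x^3 + 381x^2 - 1998x + 3888


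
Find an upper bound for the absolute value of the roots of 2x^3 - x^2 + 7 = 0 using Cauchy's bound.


Cauchy's bound: all roots r satisfy |r| <= 1 + max(|a_i/a_n|) for i = 0,...,n-1
where a_n is the leading coefficient.

Coefficients: [2, -1, 0, 7]
Leading coefficient a_n = 2
Ratios |a_i/a_n|: 1/2, 0, 7/2
Maximum ratio: 7/2
Cauchy's bound: |r| <= 1 + 7/2 = 9/2

Upper bound = 9/2


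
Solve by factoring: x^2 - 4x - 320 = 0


We need two numbers that multiply to -320 and add to -4.
Those numbers are 16 and -20 (since 16 * (-20) = -320 and 16 + (-20) = -4).
So x^2 - 4x - 320 = (x + 16)(x - 20) = 0
Setting each factor to zero: x = -16 or x = 20

x = -16, x = 20


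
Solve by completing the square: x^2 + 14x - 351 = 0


Start: x^2 + 14x - 351 = 0
Move constant: x^2 + 14x = 351
Half of 14 is 7, squared is 49
Add 49 to both sides: x^2 + 14x + 49 = 400
(x + 7)^2 = 400
x + 7 = ±20
x = -7 + 20 = 13 or x = -7 - 20 = -27

x = -27, x = 13


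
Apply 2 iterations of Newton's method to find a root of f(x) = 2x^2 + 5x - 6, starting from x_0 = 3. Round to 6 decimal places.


Newton's method: x_(n+1) = x_n - f(x_n)/f'(x_n)
f(x) = 2x^2 + 5x - 6
f'(x) = 4x + 5

Iteration 1:
  f(3.000000) = 27.000000
  f'(3.000000) = 17.000000
  x_1 = 3.000000 - (27.000000)/(17.000000) = 1.411765

Iteration 2:
  f(1.411765) = 5.044983
  f'(1.411765) = 10.647059
  x_2 = 1.411765 - (5.044983)/(10.647059) = 0.937927

x_2 = 0.937927


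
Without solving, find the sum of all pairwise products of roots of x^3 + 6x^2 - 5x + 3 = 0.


By Vieta's formulas for x^3 + bx^2 + cx + d = 0:
  r1 + r2 + r3 = -b/a = -6
  r1*r2 + r1*r3 + r2*r3 = c/a = -5
  r1*r2*r3 = -d/a = -3


Sum of pairwise products = -5


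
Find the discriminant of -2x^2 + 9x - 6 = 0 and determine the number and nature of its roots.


For ax^2 + bx + c = 0, discriminant D = b^2 - 4ac
Here a = -2, b = 9, c = -6
D = (9)^2 - 4(-2)(-6) = 81 - 48 = 33

D = 33 > 0 but not a perfect square
The equation has 2 distinct real irrational roots.

Discriminant = 33, 2 distinct real irrational roots


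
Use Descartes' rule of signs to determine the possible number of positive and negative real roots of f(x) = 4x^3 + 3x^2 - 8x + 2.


Descartes' rule of signs:

For positive roots, count sign changes in f(x) = 4x^3 + 3x^2 - 8x + 2:
Signs of coefficients: +, +, -, +
Number of sign changes: 2
Possible positive real roots: 2, 0

For negative roots, examine f(-x) = -4x^3 + 3x^2 + 8x + 2:
Signs of coefficients: -, +, +, +
Number of sign changes: 1
Possible negative real roots: 1

Positive roots: 2 or 0; Negative roots: 1


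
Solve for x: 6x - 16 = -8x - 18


Starting with: 6x - 16 = -8x - 18
Move all x terms to left: (6 + 8)x = -18 + 16
Simplify: 14x = -2
Divide both sides by 14: x = -1/7

x = -1/7


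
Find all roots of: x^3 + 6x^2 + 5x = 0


The constant term is 0, so x = 0 is a root. Factor out x:
  x^2 + 6x + 5 = 0
Solve the quadratic x^2 + 6x + 5 = 0: discriminant = 6^2 - 4(1)(5) = 36 - 20 = 16.
sqrt(16) = 4, so x = (-6 ± 4)/2: x = -1 or x = -5.
Collecting all roots found:

x = -5, x = -1, x = 0


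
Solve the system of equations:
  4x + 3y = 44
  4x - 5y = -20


Using Cramer's rule:
Determinant D = (4)(-5) - (4)(3) = -20 - 12 = -32
Dx = (44)(-5) - (-20)(3) = -220 + 60 = -160
Dy = (4)(-20) - (4)(44) = -80 - 176 = -256
x = Dx/D = -160/-32 = 5
y = Dy/D = -256/-32 = 8

x = 5, y = 8


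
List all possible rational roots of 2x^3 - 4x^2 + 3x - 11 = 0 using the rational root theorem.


Rational root theorem: possible roots are ±p/q where:
  p divides the constant term (-11): p ∈ {1, 11}
  q divides the leading coefficient (2): q ∈ {1, 2}

All possible rational roots: -11, -11/2, -1, -1/2, 1/2, 1, 11/2, 11

-11, -11/2, -1, -1/2, 1/2, 1, 11/2, 11


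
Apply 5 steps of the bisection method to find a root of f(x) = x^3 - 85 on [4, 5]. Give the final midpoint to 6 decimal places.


f(x) = x^3 - 85
f(4) = -21 < 0
f(5) = 40 > 0

Step 1: midpoint = (4.000000 + 5.000000)/2 = 4.500000
  f(4.500000) = 6.125000
  f(mid) > 0, so root is in [4.000000, 4.500000]

Step 2: midpoint = (4.000000 + 4.500000)/2 = 4.250000
  f(4.250000) = -8.234375
  f(mid) < 0, so root is in [4.250000, 4.500000]

Step 3: midpoint = (4.250000 + 4.500000)/2 = 4.375000
  f(4.375000) = -1.259766
  f(mid) < 0, so root is in [4.375000, 4.500000]

Step 4: midpoint = (4.375000 + 4.500000)/2 = 4.437500
  f(4.437500) = 2.380615
  f(mid) > 0, so root is in [4.375000, 4.437500]

Step 5: midpoint = (4.375000 + 4.437500)/2 = 4.406250
  f(4.406250) = 0.547516
  f(mid) > 0, so root is in [4.375000, 4.406250]

midpoint = 4.406250


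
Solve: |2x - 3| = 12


An absolute value equation |expr| = 12 gives two cases:
Case 1: 2x - 3 = 12
  2x = 15, so x = 15/2
Case 2: 2x - 3 = -12
  2x = -9, so x = -9/2

x = -9/2, x = 15/2


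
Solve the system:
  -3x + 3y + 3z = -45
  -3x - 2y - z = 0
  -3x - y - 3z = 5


Using Cramer's rule. Expand each determinant along the first row.
D  = (-3)*[(-2)*(-3) - (-1)*(-1)] - 3*[(-3)*(-3) - (-1)*(-3)] + 3*[(-3)*(-1) - (-2)*(-3)]
  = (-3)*(5) - 3*(6) + 3*(-3) = -42
Dx = (-45)*[(-2)*(-3) - (-1)*(-1)] - 3*[0*(-3) - (-1)*5] + 3*[0*(-1) - (-2)*5]
  = (-45)*(5) - 3*(5) + 3*(10) = -210
Dy = (-3)*[0*(-3) - (-1)*5] - (-45)*[(-3)*(-3) - (-1)*(-3)] + 3*[(-3)*5 - 0*(-3)]
  = (-3)*(5) - (-45)*(6) + 3*(-15) = 210
Dz = (-3)*[(-2)*5 - 0*(-1)] - 3*[(-3)*5 - 0*(-3)] + (-45)*[(-3)*(-1) - (-2)*(-3)]
  = (-3)*(-10) - 3*(-15) + (-45)*(-3) = 210
x = Dx/D = -210/-42 = 5, y = Dy/D = 210/-42 = -5, z = Dz/D = 210/-42 = -5
Check eq1: (-3)(5) + (3)(-5) + (3)(-5) = -45 = -45 ✓
Check eq2: (-3)(5) + (-2)(-5) + (-1)(-5) = 0 = 0 ✓
Check eq3: (-3)(5) + (-1)(-5) + (-3)(-5) = 5 = 5 ✓

x = 5, y = -5, z = -5


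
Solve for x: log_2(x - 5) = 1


Convert to exponential form: x - 5 = 2^1 = 2
x = 2 + 5 = 7
Check: log_2(7 - 5) = log_2(2) = log_2(2) = 1 ✓

x = 7


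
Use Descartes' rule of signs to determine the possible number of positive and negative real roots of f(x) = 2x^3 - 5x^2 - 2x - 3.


Descartes' rule of signs:

For positive roots, count sign changes in f(x) = 2x^3 - 5x^2 - 2x - 3:
Signs of coefficients: +, -, -, -
Number of sign changes: 1
Possible positive real roots: 1

For negative roots, examine f(-x) = -2x^3 - 5x^2 + 2x - 3:
Signs of coefficients: -, -, +, -
Number of sign changes: 2
Possible negative real roots: 2, 0

Positive roots: 1; Negative roots: 2 or 0


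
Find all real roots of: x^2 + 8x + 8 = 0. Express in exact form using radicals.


Using the quadratic formula: x = (-b ± sqrt(b^2 - 4ac)) / (2a)
Here a = 1, b = 8, c = 8
Discriminant = b^2 - 4ac = 8^2 - 4(1)(8) = 64 - 32 = 32
Since discriminant = 32 > 0, there are two real roots.
x = (-8 ± 4*sqrt(2)) / 2
Simplifying: x = -4 ± 2*sqrt(2)
Numerically: x ≈ -1.1716 or x ≈ -6.8284

x = -4 + 2*sqrt(2) or x = -4 - 2*sqrt(2)


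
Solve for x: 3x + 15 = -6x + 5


Starting with: 3x + 15 = -6x + 5
Move all x terms to left: (3 + 6)x = 5 - 15
Simplify: 9x = -10
Divide both sides by 9: x = -10/9

x = -10/9


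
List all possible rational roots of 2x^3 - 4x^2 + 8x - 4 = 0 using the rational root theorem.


Rational root theorem: possible roots are ±p/q where:
  p divides the constant term (-4): p ∈ {1, 2, 4}
  q divides the leading coefficient (2): q ∈ {1, 2}

All possible rational roots: -4, -2, -1, -1/2, 1/2, 1, 2, 4

-4, -2, -1, -1/2, 1/2, 1, 2, 4


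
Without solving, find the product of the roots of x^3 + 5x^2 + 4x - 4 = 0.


By Vieta's formulas for x^3 + bx^2 + cx + d = 0:
  r1 + r2 + r3 = -b/a = -5
  r1*r2 + r1*r3 + r2*r3 = c/a = 4
  r1*r2*r3 = -d/a = 4


Product = 4


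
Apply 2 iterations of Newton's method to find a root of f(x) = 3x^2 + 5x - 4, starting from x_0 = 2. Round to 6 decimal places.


Newton's method: x_(n+1) = x_n - f(x_n)/f'(x_n)
f(x) = 3x^2 + 5x - 4
f'(x) = 6x + 5

Iteration 1:
  f(2.000000) = 18.000000
  f'(2.000000) = 17.000000
  x_1 = 2.000000 - (18.000000)/(17.000000) = 0.941176

Iteration 2:
  f(0.941176) = 3.363322
  f'(0.941176) = 10.647059
  x_2 = 0.941176 - (3.363322)/(10.647059) = 0.625284

x_2 = 0.625284


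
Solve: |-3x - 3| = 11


An absolute value equation |expr| = 11 gives two cases:
Case 1: -3x - 3 = 11
  -3x = 14, so x = -14/3
Case 2: -3x - 3 = -11
  -3x = -8, so x = 8/3

x = -14/3, x = 8/3


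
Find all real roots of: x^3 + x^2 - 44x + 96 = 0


Let p(x) = x^3 + x^2 - 44x + 96. By the rational root theorem (leading coefficient 1), any rational root is an integer divisor of 96: try ±1, ±2, ... in turn.
Test x = 1: value = 54 ≠ 0.
Test x = -1: value = 140 ≠ 0.
Test x = 2: value = 20 ≠ 0.
Test x = -2: value = 180 ≠ 0.
Test x = 3: value = 0 ✓, so (x - 3) is a factor.
Synthetic division by (x - 3): bring down 1; 1(3) + 1 = 4; 4(3) - 44 = -32; (-32)(3) + 96 = 0 → quotient x^2 + 4x - 32, remainder 0.
Solve the quadratic x^2 + 4x - 32 = 0: discriminant = 4^2 - 4(1)(-32) = 16 + 128 = 144.
sqrt(144) = 12, so x = (-4 ± 12)/2: x = 4 or x = -8.

x = -8, x = 3, x = 4


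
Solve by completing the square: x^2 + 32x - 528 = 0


Start: x^2 + 32x - 528 = 0
Move constant: x^2 + 32x = 528
Half of 32 is 16, squared is 256
Add 256 to both sides: x^2 + 32x + 256 = 784
(x + 16)^2 = 784
x + 16 = ±28
x = -16 + 28 = 12 or x = -16 - 28 = -44

x = -44, x = 12


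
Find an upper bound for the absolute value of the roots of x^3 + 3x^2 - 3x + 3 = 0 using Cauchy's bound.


Cauchy's bound: all roots r satisfy |r| <= 1 + max(|a_i/a_n|) for i = 0,...,n-1
where a_n is the leading coefficient.

Coefficients: [1, 3, -3, 3]
Leading coefficient a_n = 1
Ratios |a_i/a_n|: 3, 3, 3
Maximum ratio: 3
Cauchy's bound: |r| <= 1 + 3 = 4

Upper bound = 4


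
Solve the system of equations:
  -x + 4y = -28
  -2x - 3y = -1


Using Cramer's rule:
Determinant D = (-1)(-3) - (-2)(4) = 3 + 8 = 11
Dx = (-28)(-3) - (-1)(4) = 84 + 4 = 88
Dy = (-1)(-1) - (-2)(-28) = 1 - 56 = -55
x = Dx/D = 88/11 = 8
y = Dy/D = -55/11 = -5

x = 8, y = -5


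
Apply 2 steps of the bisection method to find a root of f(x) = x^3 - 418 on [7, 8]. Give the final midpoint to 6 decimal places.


f(x) = x^3 - 418
f(7) = -75 < 0
f(8) = 94 > 0

Step 1: midpoint = (7.000000 + 8.000000)/2 = 7.500000
  f(7.500000) = 3.875000
  f(mid) > 0, so root is in [7.000000, 7.500000]

Step 2: midpoint = (7.000000 + 7.500000)/2 = 7.250000
  f(7.250000) = -36.921875
  f(mid) < 0, so root is in [7.250000, 7.500000]

midpoint = 7.250000


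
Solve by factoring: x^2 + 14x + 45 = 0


We need two numbers that multiply to 45 and add to 14.
Those numbers are 9 and 5 (since 9 * 5 = 45 and 9 + 5 = 14).
So x^2 + 14x + 45 = (x + 9)(x + 5) = 0
Setting each factor to zero: x = -9 or x = -5

x = -9, x = -5


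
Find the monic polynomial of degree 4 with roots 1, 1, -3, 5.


A monic polynomial with roots 1, 1, -3, 5 is:
p(x) = (x - 1)(x - 1)(x + 3)(x - 5)
After multiplying by (x - 1): x - 1
After multiplying by (x - 1): x^2 - 2x + 1
After multiplying by (x + 3): x^3 + x^2 - 5x + 3
After multiplying by (x - 5): x^4 - 4x^3 - 10x^2 + 28x - 15

x^4 - 4x^3 - 10x^2 + 28x - 15


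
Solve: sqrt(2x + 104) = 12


Square both sides: 2x + 104 = 12^2 = 144
2x = 144 - 104 = 40
x = 20
Check: sqrt(2*20 + 104) = sqrt(144) = 12 ✓

x = 20


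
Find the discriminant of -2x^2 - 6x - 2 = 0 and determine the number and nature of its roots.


For ax^2 + bx + c = 0, discriminant D = b^2 - 4ac
Here a = -2, b = -6, c = -2
D = (-6)^2 - 4(-2)(-2) = 36 - 16 = 20

D = 20 > 0 but not a perfect square
The equation has 2 distinct real irrational roots.

Discriminant = 20, 2 distinct real irrational roots


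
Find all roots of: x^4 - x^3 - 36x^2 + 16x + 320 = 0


Let p(x) = x^4 - x^3 - 36x^2 + 16x + 320. By the rational root theorem (leading coefficient 1), any rational root is an integer divisor of 320: try ±1, ±2, ... in turn.
Test x = 1: value = 300 ≠ 0.
Test x = -1: value = 270 ≠ 0.
Test x = 2: value = 216 ≠ 0.
Test x = -2: value = 168 ≠ 0.
Test x = 4: value = 0 ✓, so (x - 4) is a factor.
Synthetic division by (x - 4): bring down 1; 1(4) - 1 = 3; 3(4) - 36 = -24; (-24)(4) + 16 = -80; (-80)(4) + 320 = 0 → quotient x^3 + 3x^2 - 24x - 80, remainder 0.
Continue with the quotient x^3 + 3x^2 - 24x - 80 (candidates must divide 80; re-test x = 4 first in case it repeats).
Test x = 4: value = -64 ≠ 0.
Test x = -4: value = 0 ✓, so (x + 4) is a factor.
Synthetic division by (x + 4): bring down 1; 1(-4) + 3 = -1; (-1)(-4) - 24 = -20; (-20)(-4) - 80 = 0 → quotient x^2 - x - 20, remainder 0.
Solve the quadratic x^2 - x - 20 = 0: discriminant = (-1)^2 - 4(1)(-20) = 1 + 80 = 81.
sqrt(81) = 9, so x = (1 ± 9)/2: x = 5 or x = -4.
Collecting all roots found:

x = -4 (multiplicity 2), x = 4, x = 5


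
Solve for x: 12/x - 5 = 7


Subtract -5 from both sides: 12/x = 12
Multiply both sides by x: 12 = 12 * x
Divide by 12: x = 1

x = 1


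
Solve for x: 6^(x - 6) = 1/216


Express both sides with the same base.
1/216 = 6^(-3)
Since the bases match, equate exponents: x - 6 = -3
So x = -3 - (-6) = 3

x = 3


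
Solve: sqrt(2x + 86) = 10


Square both sides: 2x + 86 = 10^2 = 100
2x = 100 - 86 = 14
x = 7
Check: sqrt(2*7 + 86) = sqrt(100) = 10 ✓

x = 7


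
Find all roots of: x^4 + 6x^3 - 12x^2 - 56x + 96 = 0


Let p(x) = x^4 + 6x^3 - 12x^2 - 56x + 96. By the rational root theorem (leading coefficient 1), any rational root is an integer divisor of 96: try ±1, ±2, ... in turn.
Test x = 1: value = 35 ≠ 0.
Test x = -1: value = 135 ≠ 0.
Test x = 2: value = 0 ✓, so (x - 2) is a factor.
Synthetic division by (x - 2): bring down 1; 1(2) + 6 = 8; 8(2) - 12 = 4; 4(2) - 56 = -48; (-48)(2) + 96 = 0 → quotient x^3 + 8x^2 + 4x - 48, remainder 0.
Continue with the quotient x^3 + 8x^2 + 4x - 48 (candidates must divide 48; re-test x = 2 first in case it repeats).
Test x = 2: value = 0 ✓, so (x - 2) is a factor.
Synthetic division by (x - 2): bring down 1; 1(2) + 8 = 10; 10(2) + 4 = 24; 24(2) - 48 = 0 → quotient x^2 + 10x + 24, remainder 0.
Solve the quadratic x^2 + 10x + 24 = 0: discriminant = 10^2 - 4(1)(24) = 100 - 96 = 4.
sqrt(4) = 2, so x = (-10 ± 2)/2: x = -4 or x = -6.
Collecting all roots found:

x = -6, x = -4, x = 2 (multiplicity 2)
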